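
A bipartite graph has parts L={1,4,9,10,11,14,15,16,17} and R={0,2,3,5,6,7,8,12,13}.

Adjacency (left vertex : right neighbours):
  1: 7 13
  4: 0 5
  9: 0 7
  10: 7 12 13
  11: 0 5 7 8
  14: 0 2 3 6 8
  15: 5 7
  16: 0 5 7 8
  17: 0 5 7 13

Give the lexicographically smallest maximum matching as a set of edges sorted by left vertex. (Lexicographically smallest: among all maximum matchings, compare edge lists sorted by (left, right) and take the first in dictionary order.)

Lex-smallest maximum matching: {(1,7), (4,0), (10,12), (11,5), (14,2), (16,8), (17,13)}

|M| = 7 (so the lex-smallest maximum matching has 7 edges)
process left vertices in ascending order; for each, take the smallest-labelled available neighbour that still permits 7 edges overall, or leave it unmatched if none does
lex-smallest matching: {1-7, 4-0, 10-12, 11-5, 14-2, 16-8, 17-13}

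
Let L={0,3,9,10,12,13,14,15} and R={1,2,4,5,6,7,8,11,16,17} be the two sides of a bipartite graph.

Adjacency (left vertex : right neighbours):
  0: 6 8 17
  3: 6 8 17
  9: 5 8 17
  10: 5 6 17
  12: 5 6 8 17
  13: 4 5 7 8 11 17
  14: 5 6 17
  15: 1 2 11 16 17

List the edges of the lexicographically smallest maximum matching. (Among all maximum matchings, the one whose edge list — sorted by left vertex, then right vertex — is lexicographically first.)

|M| = 6 (so the lex-smallest maximum matching has 6 edges)
process left vertices in ascending order; for each, take the smallest-labelled available neighbour that still permits 6 edges overall, or leave it unmatched if none does
lex-smallest matching: {0-6, 3-8, 9-5, 10-17, 13-4, 15-1}

Lex-smallest maximum matching: {(0,6), (3,8), (9,5), (10,17), (13,4), (15,1)}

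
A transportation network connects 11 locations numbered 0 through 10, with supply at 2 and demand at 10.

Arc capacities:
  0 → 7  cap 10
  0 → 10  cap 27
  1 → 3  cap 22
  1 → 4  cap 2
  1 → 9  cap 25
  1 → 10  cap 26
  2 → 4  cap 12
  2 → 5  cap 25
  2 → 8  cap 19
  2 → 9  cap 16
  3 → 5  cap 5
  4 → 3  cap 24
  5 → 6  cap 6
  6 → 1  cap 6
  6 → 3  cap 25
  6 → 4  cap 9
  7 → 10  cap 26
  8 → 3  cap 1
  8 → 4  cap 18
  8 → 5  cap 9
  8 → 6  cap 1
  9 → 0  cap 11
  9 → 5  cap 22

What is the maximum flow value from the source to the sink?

augment #1: 2→9→0→10 bottleneck 11, total now 11
augment #2: 2→5→6→1→10 bottleneck 6, total now 17

Maximum flow value: 17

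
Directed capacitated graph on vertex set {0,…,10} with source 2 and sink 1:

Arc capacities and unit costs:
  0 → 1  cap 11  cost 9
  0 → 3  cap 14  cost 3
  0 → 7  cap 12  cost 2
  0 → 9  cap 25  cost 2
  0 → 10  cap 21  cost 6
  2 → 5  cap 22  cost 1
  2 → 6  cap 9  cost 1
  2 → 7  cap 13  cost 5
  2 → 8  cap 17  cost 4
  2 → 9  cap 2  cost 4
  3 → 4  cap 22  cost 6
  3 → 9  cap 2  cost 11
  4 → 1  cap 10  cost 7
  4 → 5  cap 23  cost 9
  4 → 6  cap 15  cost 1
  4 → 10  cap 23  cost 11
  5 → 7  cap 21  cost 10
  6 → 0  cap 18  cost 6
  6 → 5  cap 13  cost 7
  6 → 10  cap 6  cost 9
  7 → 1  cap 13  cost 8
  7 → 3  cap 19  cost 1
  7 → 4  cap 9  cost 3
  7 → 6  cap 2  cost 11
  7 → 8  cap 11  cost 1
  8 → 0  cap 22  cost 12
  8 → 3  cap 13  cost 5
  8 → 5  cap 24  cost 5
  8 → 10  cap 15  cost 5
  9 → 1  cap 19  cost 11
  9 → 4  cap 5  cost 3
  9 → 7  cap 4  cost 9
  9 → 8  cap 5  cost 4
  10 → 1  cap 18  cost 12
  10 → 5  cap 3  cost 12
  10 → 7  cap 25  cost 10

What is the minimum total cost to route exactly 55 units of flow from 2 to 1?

shortest-cost path #1: 2→7→1 push 13 @ unit cost 13 (adds 169)
shortest-cost path #2: 2→9→4→1 push 2 @ unit cost 14 (adds 28)
shortest-cost path #3: 2→6→0→1 push 9 @ unit cost 16 (adds 144)
shortest-cost path #4: 2→8→10→1 push 15 @ unit cost 21 (adds 315)
shortest-cost path #5: 2→5→7→4→1 push 8 @ unit cost 21 (adds 168)
shortest-cost path #6: 2→5→7→4→9→1 push 1 @ unit cost 22 (adds 22)
shortest-cost path #7: 2→8→3→4→9→1 push 1 @ unit cost 23 (adds 23)
shortest-cost path #8: 2→8→0→1 push 1 @ unit cost 25 (adds 25)
shortest-cost path #9: 2→5→7→3→8→0→1 push 1 @ unit cost 28 (adds 28)
shortest-cost path #10: 2→5→7→3→9→1 push 2 @ unit cost 34 (adds 68)
shortest-cost path #11: 2→5→7→8→0→9→1 push 2 @ unit cost 37 (adds 74)
total cost = 1064

Minimum cost for 55 units: 1064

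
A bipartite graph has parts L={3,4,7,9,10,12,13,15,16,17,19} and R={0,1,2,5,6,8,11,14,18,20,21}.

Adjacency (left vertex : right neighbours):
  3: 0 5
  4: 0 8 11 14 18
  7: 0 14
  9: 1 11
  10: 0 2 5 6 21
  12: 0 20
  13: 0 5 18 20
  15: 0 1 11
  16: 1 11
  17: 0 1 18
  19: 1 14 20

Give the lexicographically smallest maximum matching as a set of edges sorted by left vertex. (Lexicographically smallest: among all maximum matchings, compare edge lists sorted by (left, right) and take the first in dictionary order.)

Lex-smallest maximum matching: {(3,0), (4,8), (7,14), (9,1), (10,2), (12,20), (13,5), (15,11), (17,18)}

|M| = 9 (so the lex-smallest maximum matching has 9 edges)
process left vertices in ascending order; for each, take the smallest-labelled available neighbour that still permits 9 edges overall, or leave it unmatched if none does
lex-smallest matching: {3-0, 4-8, 7-14, 9-1, 10-2, 12-20, 13-5, 15-11, 17-18}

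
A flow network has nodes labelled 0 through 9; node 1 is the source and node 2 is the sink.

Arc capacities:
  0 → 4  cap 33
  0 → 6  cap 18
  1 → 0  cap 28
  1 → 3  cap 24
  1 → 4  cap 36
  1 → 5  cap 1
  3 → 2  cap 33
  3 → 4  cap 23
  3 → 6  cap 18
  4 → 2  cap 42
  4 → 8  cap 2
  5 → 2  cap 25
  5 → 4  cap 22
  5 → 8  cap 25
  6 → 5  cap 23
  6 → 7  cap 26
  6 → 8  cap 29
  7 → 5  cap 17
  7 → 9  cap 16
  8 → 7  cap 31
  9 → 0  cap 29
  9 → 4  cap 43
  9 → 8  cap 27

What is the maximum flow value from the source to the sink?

Maximum flow value: 87

augment #1: 1→3→2 bottleneck 24, total now 24
augment #2: 1→4→2 bottleneck 36, total now 60
augment #3: 1→5→2 bottleneck 1, total now 61
augment #4: 1→0→4→2 bottleneck 6, total now 67
augment #5: 1→0→6→5→2 bottleneck 18, total now 85
augment #6: 1→0→4→8→7→5→2 bottleneck 2, total now 87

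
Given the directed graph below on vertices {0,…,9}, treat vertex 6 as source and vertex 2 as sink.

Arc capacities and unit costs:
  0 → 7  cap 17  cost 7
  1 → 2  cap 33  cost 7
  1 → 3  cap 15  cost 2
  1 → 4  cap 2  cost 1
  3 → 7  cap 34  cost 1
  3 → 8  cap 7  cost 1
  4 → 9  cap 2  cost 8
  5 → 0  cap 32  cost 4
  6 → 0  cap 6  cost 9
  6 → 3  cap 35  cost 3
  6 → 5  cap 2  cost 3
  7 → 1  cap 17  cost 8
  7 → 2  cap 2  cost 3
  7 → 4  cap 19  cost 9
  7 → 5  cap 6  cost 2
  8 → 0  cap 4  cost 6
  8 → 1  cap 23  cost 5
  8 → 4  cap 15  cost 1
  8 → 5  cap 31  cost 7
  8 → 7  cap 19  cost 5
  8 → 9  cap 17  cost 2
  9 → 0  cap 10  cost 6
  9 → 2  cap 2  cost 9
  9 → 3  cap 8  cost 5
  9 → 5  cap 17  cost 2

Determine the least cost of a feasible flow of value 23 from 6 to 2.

shortest-cost path #1: 6→3→7→2 push 2 @ unit cost 7 (adds 14)
shortest-cost path #2: 6→3→8→9→2 push 2 @ unit cost 15 (adds 30)
shortest-cost path #3: 6→3→8→1→2 push 5 @ unit cost 16 (adds 80)
shortest-cost path #4: 6→3→7→1→2 push 14 @ unit cost 19 (adds 266)
total cost = 390

Minimum cost for 23 units: 390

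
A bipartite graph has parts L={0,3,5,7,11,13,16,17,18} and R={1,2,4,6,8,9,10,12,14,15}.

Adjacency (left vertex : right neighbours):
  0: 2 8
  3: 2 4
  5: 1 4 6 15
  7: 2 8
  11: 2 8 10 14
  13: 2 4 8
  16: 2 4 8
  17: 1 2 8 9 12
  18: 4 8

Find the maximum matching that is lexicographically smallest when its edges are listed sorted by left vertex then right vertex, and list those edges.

Lex-smallest maximum matching: {(0,2), (3,4), (5,1), (7,8), (11,10), (17,9)}

|M| = 6 (so the lex-smallest maximum matching has 6 edges)
process left vertices in ascending order; for each, take the smallest-labelled available neighbour that still permits 6 edges overall, or leave it unmatched if none does
lex-smallest matching: {0-2, 3-4, 5-1, 7-8, 11-10, 17-9}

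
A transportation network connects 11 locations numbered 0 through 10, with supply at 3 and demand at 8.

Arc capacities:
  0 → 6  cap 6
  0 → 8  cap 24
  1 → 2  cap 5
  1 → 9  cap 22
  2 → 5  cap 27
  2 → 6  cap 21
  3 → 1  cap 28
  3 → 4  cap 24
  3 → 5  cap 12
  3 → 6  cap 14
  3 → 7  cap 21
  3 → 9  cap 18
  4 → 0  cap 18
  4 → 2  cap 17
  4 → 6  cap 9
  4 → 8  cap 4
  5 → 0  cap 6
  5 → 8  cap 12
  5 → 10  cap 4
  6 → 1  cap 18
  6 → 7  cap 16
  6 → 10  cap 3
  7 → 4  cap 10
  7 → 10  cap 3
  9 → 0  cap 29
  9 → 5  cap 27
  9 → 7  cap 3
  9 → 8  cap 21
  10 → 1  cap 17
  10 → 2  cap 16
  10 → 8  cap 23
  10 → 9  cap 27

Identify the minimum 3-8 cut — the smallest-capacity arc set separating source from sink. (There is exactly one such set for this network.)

Min-cut arcs: {(0,8), (4,8), (5,8), (5,10), (6,10), (7,10), (9,8)} (total capacity 71)

augment #1: 3→4→8 push 4
augment #2: 3→5→8 push 12
augment #3: 3→9→8 push 18
augment #4: 3→1→9→8 push 3
augment #5: 3→4→0→8 push 18
augment #6: 3→6→10→8 push 3
augment #7: 3→7→10→8 push 3
augment #8: 3→1→9→0→8 push 6
augment #9: 3→1→2→5→10→8 push 4
max flow = 71; residual-reachable set from 3 gives S-side
cut edges (S→T): {(0,8), (4,8), (5,8), (5,10), (6,10), (7,10), (9,8)} total cap 71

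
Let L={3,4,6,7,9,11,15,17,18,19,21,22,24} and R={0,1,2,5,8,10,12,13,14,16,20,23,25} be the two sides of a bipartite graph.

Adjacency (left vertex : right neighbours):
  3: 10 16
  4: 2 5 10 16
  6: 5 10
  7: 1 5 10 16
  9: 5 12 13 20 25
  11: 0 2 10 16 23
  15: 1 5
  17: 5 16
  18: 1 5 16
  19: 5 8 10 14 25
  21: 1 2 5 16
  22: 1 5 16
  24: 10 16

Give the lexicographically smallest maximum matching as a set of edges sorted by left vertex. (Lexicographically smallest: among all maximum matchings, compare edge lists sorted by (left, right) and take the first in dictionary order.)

|M| = 8 (so the lex-smallest maximum matching has 8 edges)
process left vertices in ascending order; for each, take the smallest-labelled available neighbour that still permits 8 edges overall, or leave it unmatched if none does
lex-smallest matching: {3-10, 4-2, 6-5, 7-1, 9-12, 11-0, 17-16, 19-8}

Lex-smallest maximum matching: {(3,10), (4,2), (6,5), (7,1), (9,12), (11,0), (17,16), (19,8)}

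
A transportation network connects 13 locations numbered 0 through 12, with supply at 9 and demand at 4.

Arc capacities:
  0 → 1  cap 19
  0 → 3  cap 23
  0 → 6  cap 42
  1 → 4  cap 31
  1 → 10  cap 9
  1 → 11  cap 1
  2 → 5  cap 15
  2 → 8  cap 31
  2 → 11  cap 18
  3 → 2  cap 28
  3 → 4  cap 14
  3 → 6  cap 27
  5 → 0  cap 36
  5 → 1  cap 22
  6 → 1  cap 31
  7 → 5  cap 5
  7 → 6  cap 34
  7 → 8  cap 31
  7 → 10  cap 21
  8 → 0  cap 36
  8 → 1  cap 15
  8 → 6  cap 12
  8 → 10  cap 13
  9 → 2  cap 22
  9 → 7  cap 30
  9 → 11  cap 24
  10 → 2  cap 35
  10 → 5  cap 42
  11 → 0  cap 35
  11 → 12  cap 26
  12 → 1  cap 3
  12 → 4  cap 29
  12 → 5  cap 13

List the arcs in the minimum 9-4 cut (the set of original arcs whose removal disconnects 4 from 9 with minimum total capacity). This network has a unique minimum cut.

Min-cut arcs: {(1,4), (3,4), (11,12)} (total capacity 71)

augment #1: 9→11→12→4 push 24
augment #2: 9→2→5→1→4 push 15
augment #3: 9→2→8→1→4 push 7
augment #4: 9→7→5→1→4 push 5
augment #5: 9→7→6→1→4 push 4
augment #6: 9→7→8→0→3→4 push 14
augment #7: 9→7→6→1→11→12→4 push 1
augment #8: 9→7→8→2→11→12→4 push 1
max flow = 71; residual-reachable set from 9 gives S-side
cut edges (S→T): {(1,4), (3,4), (11,12)} total cap 71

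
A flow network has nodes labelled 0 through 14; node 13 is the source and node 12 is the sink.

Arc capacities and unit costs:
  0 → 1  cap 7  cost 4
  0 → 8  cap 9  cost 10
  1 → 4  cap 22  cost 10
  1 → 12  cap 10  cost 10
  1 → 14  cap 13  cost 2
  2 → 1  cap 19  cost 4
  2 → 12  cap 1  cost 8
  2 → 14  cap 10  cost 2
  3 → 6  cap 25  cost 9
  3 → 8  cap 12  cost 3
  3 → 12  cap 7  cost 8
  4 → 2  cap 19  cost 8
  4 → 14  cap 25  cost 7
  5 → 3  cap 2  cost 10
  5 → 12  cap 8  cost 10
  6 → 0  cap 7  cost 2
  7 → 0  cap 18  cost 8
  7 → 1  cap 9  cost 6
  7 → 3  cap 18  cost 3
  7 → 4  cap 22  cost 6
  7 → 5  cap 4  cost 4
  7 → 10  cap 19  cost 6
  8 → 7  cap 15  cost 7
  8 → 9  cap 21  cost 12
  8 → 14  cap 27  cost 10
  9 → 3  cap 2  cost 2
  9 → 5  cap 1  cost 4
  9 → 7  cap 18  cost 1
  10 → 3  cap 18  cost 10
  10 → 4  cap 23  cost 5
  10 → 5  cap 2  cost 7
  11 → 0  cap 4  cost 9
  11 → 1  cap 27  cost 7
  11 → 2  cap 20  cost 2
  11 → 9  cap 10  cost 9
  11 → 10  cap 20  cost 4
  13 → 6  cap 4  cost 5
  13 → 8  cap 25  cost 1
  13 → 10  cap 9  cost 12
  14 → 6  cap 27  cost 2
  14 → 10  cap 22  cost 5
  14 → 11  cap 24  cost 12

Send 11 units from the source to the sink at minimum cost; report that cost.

shortest-cost path #1: 13→8→7→3→12 push 7 @ unit cost 19 (adds 133)
shortest-cost path #2: 13→6→0→1→12 push 4 @ unit cost 21 (adds 84)
total cost = 217

Minimum cost for 11 units: 217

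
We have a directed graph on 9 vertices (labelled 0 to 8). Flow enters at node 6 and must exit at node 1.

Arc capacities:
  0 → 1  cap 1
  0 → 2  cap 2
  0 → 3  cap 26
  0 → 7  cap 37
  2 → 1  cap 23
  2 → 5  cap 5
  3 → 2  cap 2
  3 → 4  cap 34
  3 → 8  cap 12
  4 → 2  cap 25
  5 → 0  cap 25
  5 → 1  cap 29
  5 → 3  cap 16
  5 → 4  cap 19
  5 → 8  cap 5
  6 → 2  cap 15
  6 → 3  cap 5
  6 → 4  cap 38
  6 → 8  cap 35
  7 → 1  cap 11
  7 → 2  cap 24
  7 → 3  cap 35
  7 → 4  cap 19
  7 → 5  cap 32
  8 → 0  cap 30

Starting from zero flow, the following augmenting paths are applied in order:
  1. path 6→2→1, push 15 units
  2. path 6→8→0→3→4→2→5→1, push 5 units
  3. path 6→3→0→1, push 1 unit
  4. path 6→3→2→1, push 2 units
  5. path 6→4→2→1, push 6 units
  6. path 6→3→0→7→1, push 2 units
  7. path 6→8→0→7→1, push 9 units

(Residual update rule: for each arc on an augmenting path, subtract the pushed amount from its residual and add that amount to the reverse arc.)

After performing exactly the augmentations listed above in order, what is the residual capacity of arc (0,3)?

Residual capacity of (0,3): 24

after path 1 (6→2→1, push 15): res(0,3)=26
after path 2 (6→8→0→3→4→2→5→1, push 5): res(0,3)=21
after path 3 (6→3→0→1, push 1): res(0,3)=22
after path 4 (6→3→2→1, push 2): res(0,3)=22
after path 5 (6→4→2→1, push 6): res(0,3)=22
after path 6 (6→3→0→7→1, push 2): res(0,3)=24
after path 7 (6→8→0→7→1, push 9): res(0,3)=24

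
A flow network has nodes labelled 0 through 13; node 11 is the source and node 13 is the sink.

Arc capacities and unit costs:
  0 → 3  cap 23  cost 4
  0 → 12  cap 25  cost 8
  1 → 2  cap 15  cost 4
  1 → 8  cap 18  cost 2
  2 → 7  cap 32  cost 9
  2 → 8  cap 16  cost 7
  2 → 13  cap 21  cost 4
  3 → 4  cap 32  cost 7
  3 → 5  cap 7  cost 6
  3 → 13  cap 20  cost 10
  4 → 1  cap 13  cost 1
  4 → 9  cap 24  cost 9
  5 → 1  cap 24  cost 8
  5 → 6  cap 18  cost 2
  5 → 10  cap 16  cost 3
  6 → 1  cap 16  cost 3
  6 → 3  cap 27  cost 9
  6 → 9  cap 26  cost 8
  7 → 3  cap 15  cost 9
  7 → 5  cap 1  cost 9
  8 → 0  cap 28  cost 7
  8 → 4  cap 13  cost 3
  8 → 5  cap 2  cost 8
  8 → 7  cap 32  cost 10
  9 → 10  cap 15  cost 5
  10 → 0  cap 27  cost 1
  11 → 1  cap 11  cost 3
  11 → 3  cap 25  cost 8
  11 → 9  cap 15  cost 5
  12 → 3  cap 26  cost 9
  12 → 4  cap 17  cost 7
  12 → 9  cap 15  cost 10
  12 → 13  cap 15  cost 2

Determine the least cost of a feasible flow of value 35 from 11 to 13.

Minimum cost for 35 units: 565

shortest-cost path #1: 11→1→2→13 push 11 @ unit cost 11 (adds 121)
shortest-cost path #2: 11→3→13 push 20 @ unit cost 18 (adds 360)
shortest-cost path #3: 11→9→10→0→12→13 push 4 @ unit cost 21 (adds 84)
total cost = 565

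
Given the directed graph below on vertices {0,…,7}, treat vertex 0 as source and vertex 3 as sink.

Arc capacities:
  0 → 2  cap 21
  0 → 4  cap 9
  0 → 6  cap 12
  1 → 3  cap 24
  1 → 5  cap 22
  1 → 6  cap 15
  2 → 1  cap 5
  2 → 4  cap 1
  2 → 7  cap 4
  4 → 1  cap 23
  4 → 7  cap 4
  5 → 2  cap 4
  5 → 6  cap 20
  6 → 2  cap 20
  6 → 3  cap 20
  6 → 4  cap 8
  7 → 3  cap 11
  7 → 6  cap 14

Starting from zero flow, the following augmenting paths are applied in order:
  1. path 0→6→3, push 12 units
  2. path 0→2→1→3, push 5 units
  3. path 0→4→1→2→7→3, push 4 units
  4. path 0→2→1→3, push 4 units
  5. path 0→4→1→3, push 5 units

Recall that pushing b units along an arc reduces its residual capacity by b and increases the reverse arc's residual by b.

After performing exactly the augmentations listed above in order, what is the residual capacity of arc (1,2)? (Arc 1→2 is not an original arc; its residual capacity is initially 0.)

after path 1 (0→6→3, push 12): res(1,2)=0
after path 2 (0→2→1→3, push 5): res(1,2)=5
after path 3 (0→4→1→2→7→3, push 4): res(1,2)=1
after path 4 (0→2→1→3, push 4): res(1,2)=5
after path 5 (0→4→1→3, push 5): res(1,2)=5

Residual capacity of (1,2): 5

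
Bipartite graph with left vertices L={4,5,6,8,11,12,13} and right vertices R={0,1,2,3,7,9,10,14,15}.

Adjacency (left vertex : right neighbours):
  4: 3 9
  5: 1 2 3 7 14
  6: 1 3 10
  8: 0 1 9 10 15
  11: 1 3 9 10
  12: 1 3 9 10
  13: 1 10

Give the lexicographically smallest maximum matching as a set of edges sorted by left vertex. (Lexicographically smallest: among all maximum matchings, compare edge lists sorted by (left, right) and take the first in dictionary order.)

|M| = 6 (so the lex-smallest maximum matching has 6 edges)
process left vertices in ascending order; for each, take the smallest-labelled available neighbour that still permits 6 edges overall, or leave it unmatched if none does
lex-smallest matching: {4-3, 5-2, 6-1, 8-0, 11-9, 12-10}

Lex-smallest maximum matching: {(4,3), (5,2), (6,1), (8,0), (11,9), (12,10)}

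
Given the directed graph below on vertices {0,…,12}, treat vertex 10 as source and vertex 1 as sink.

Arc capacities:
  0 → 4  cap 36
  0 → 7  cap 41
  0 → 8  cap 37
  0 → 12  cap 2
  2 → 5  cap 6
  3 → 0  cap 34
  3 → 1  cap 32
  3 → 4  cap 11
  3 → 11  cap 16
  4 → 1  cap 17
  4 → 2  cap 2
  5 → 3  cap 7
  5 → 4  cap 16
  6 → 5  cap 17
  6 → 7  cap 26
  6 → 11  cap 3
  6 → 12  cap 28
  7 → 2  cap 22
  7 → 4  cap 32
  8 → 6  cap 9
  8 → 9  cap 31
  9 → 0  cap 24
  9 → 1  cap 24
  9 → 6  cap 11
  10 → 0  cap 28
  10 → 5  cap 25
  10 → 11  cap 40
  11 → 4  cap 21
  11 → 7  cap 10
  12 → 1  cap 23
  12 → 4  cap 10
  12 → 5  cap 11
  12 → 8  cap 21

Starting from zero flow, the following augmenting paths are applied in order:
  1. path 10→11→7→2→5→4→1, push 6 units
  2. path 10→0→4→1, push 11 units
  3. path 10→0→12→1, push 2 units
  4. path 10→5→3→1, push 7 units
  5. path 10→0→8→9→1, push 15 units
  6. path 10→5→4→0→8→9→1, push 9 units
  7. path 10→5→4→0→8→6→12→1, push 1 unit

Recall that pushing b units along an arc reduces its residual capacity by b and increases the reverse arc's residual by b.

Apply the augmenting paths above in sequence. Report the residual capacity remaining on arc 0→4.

after path 1 (10→11→7→2→5→4→1, push 6): res(0,4)=36
after path 2 (10→0→4→1, push 11): res(0,4)=25
after path 3 (10→0→12→1, push 2): res(0,4)=25
after path 4 (10→5→3→1, push 7): res(0,4)=25
after path 5 (10→0→8→9→1, push 15): res(0,4)=25
after path 6 (10→5→4→0→8→9→1, push 9): res(0,4)=34
after path 7 (10→5→4→0→8→6→12→1, push 1): res(0,4)=35

Residual capacity of (0,4): 35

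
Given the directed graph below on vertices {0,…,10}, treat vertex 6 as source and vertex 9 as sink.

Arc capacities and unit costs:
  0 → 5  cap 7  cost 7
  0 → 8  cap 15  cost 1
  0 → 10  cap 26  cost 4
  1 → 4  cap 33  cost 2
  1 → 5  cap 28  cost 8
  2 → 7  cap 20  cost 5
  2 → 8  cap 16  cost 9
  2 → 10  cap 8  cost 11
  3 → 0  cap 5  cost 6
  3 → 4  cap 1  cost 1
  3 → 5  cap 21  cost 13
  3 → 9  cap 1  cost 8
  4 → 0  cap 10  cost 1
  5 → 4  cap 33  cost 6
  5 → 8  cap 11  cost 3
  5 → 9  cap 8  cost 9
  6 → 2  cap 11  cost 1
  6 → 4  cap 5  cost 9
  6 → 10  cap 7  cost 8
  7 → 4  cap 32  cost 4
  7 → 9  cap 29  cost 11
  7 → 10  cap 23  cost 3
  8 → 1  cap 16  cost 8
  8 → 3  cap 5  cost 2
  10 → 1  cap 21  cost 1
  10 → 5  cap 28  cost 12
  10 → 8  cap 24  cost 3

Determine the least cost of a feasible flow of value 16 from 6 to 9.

shortest-cost path #1: 6→2→7→9 push 11 @ unit cost 17 (adds 187)
shortest-cost path #2: 6→10→8→3→9 push 1 @ unit cost 21 (adds 21)
shortest-cost path #3: 6→10→1→5→9 push 4 @ unit cost 26 (adds 104)
total cost = 312

Minimum cost for 16 units: 312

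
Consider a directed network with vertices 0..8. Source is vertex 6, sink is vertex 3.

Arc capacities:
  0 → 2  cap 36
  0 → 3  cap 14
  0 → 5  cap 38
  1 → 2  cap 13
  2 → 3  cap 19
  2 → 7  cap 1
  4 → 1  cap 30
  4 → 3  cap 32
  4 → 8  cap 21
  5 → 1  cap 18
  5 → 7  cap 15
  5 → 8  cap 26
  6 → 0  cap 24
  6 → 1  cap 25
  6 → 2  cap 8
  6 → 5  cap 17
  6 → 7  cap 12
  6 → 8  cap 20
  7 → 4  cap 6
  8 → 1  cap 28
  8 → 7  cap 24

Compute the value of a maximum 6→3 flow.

augment #1: 6→0→3 bottleneck 14, total now 14
augment #2: 6→2→3 bottleneck 8, total now 22
augment #3: 6→0→2→3 bottleneck 10, total now 32
augment #4: 6→1→2→3 bottleneck 1, total now 33
augment #5: 6→7→4→3 bottleneck 6, total now 39

Maximum flow value: 39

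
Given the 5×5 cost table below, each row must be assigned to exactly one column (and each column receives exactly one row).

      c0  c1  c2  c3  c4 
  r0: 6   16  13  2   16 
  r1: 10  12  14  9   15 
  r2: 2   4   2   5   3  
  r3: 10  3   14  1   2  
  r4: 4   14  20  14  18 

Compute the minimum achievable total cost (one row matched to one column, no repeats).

optimal assignment: row0→col3 (cost 2), row1→col1 (cost 12), row2→col2 (cost 2), row3→col4 (cost 2), row4→col0 (cost 4)
total = 2 + 12 + 2 + 2 + 4 = 22

Minimum assignment cost: 22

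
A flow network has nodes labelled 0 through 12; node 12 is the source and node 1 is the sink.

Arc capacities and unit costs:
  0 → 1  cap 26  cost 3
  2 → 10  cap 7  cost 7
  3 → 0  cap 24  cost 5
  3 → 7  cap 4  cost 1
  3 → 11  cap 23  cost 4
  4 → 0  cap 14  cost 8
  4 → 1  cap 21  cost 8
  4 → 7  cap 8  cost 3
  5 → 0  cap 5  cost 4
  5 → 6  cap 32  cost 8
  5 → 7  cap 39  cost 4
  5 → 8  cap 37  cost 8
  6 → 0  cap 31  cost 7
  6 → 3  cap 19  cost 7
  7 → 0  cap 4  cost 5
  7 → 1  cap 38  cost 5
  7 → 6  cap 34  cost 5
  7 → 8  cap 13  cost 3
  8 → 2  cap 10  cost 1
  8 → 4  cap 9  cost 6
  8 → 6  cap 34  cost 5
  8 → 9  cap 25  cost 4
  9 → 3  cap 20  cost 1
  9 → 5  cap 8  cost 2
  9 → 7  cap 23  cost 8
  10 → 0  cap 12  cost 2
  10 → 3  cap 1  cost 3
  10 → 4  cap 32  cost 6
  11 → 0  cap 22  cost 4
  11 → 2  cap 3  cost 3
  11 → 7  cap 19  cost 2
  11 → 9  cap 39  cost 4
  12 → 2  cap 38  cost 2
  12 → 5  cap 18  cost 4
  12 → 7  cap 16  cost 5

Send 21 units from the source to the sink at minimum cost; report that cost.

shortest-cost path #1: 12→7→1 push 16 @ unit cost 10 (adds 160)
shortest-cost path #2: 12→5→0→1 push 5 @ unit cost 11 (adds 55)
total cost = 215

Minimum cost for 21 units: 215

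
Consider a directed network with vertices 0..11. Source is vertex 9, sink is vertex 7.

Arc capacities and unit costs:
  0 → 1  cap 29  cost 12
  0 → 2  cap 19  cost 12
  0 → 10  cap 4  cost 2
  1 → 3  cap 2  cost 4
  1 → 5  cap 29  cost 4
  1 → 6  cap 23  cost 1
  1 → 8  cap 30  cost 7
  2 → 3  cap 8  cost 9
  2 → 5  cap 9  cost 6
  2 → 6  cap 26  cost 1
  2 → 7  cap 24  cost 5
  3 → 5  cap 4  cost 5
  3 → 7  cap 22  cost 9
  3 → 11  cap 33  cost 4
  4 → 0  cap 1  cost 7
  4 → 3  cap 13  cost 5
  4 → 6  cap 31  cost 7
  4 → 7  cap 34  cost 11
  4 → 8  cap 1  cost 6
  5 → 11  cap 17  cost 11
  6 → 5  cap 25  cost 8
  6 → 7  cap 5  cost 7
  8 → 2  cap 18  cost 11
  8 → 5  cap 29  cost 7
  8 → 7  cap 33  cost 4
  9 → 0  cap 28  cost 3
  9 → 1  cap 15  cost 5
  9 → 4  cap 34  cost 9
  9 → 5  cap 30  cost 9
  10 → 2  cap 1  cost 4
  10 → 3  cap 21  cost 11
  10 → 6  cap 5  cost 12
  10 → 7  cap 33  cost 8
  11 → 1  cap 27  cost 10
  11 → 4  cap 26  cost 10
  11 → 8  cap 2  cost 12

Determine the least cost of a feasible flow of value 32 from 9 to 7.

shortest-cost path #1: 9→1→6→7 push 5 @ unit cost 13 (adds 65)
shortest-cost path #2: 9→0→10→7 push 4 @ unit cost 13 (adds 52)
shortest-cost path #3: 9→1→8→7 push 10 @ unit cost 16 (adds 160)
shortest-cost path #4: 9→4→8→7 push 1 @ unit cost 19 (adds 19)
shortest-cost path #5: 9→0→2→7 push 12 @ unit cost 20 (adds 240)
total cost = 536

Minimum cost for 32 units: 536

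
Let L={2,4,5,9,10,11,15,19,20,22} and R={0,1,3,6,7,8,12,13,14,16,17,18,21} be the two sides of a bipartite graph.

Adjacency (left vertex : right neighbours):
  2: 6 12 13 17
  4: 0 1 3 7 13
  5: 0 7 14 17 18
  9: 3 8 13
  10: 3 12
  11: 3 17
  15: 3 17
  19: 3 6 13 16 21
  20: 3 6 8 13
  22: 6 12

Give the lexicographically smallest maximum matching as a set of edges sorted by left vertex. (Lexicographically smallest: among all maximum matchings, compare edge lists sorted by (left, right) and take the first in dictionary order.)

|M| = 9 (so the lex-smallest maximum matching has 9 edges)
process left vertices in ascending order; for each, take the smallest-labelled available neighbour that still permits 9 edges overall, or leave it unmatched if none does
lex-smallest matching: {2-6, 4-0, 5-7, 9-8, 10-3, 11-17, 19-16, 20-13, 22-12}

Lex-smallest maximum matching: {(2,6), (4,0), (5,7), (9,8), (10,3), (11,17), (19,16), (20,13), (22,12)}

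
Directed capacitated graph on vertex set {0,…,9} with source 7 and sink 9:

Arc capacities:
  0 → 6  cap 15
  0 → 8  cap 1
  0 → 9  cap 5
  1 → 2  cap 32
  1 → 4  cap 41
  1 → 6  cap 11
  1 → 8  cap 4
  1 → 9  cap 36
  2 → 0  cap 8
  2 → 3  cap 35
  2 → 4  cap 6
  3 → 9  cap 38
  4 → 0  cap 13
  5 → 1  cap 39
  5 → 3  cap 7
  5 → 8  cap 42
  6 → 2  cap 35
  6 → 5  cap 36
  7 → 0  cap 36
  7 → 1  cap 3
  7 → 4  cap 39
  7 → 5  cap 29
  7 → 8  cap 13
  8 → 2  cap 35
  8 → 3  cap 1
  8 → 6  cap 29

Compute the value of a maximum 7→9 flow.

Maximum flow value: 66

augment #1: 7→0→9 bottleneck 5, total now 5
augment #2: 7→1→9 bottleneck 3, total now 8
augment #3: 7→5→1→9 bottleneck 29, total now 37
augment #4: 7→8→3→9 bottleneck 1, total now 38
augment #5: 7→8→2→3→9 bottleneck 12, total now 50
augment #6: 7→0→6→2→3→9 bottleneck 15, total now 65
augment #7: 7→0→8→2→3→9 bottleneck 1, total now 66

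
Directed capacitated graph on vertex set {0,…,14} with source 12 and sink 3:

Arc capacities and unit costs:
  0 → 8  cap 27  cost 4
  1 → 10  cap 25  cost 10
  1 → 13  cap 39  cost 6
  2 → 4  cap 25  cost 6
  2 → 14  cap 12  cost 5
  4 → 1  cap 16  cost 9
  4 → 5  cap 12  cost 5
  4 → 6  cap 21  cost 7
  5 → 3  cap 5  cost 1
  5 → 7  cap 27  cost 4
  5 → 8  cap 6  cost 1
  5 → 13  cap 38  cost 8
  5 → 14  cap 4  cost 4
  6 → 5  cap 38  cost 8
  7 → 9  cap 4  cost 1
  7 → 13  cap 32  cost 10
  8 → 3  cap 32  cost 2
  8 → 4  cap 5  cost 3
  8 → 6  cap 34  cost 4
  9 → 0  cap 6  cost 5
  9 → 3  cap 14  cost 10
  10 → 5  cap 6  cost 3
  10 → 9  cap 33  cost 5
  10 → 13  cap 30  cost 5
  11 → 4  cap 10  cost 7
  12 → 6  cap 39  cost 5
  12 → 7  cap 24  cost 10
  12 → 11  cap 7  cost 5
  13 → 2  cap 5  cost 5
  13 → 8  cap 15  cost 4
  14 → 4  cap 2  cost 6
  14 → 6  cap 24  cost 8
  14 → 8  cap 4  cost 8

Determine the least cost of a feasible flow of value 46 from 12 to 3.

shortest-cost path #1: 12→6→5→3 push 5 @ unit cost 14 (adds 70)
shortest-cost path #2: 12→6→5→8→3 push 6 @ unit cost 16 (adds 96)
shortest-cost path #3: 12→7→9→3 push 4 @ unit cost 21 (adds 84)
shortest-cost path #4: 12→7→13→8→3 push 15 @ unit cost 26 (adds 390)
shortest-cost path #5: 12→6→5→14→8→3 push 4 @ unit cost 27 (adds 108)
shortest-cost path #6: 12→11→4→1→10→9→3 push 7 @ unit cost 46 (adds 322)
shortest-cost path #7: 12→7→13→2→4→1→10→9→3 push 3 @ unit cost 65 (adds 195)
shortest-cost path #8: 12→7→13→2→4→1→10→9→0→8→3 push 2 @ unit cost 66 (adds 132)
total cost = 1397

Minimum cost for 46 units: 1397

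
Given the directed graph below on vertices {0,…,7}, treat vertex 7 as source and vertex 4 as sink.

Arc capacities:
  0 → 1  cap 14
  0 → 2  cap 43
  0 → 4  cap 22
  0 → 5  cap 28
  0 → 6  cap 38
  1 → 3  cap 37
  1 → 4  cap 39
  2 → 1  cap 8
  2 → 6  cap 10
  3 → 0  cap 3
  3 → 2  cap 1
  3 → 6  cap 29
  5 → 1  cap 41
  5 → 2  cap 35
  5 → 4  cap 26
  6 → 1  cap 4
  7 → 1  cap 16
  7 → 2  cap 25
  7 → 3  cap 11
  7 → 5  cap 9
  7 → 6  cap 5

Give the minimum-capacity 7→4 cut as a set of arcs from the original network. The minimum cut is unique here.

augment #1: 7→1→4 push 16
augment #2: 7→5→4 push 9
augment #3: 7→2→1→4 push 8
augment #4: 7→3→0→4 push 3
augment #5: 7→6→1→4 push 4
max flow = 40; residual-reachable set from 7 gives S-side
cut edges (S→T): {(2,1), (3,0), (6,1), (7,1), (7,5)} total cap 40

Min-cut arcs: {(2,1), (3,0), (6,1), (7,1), (7,5)} (total capacity 40)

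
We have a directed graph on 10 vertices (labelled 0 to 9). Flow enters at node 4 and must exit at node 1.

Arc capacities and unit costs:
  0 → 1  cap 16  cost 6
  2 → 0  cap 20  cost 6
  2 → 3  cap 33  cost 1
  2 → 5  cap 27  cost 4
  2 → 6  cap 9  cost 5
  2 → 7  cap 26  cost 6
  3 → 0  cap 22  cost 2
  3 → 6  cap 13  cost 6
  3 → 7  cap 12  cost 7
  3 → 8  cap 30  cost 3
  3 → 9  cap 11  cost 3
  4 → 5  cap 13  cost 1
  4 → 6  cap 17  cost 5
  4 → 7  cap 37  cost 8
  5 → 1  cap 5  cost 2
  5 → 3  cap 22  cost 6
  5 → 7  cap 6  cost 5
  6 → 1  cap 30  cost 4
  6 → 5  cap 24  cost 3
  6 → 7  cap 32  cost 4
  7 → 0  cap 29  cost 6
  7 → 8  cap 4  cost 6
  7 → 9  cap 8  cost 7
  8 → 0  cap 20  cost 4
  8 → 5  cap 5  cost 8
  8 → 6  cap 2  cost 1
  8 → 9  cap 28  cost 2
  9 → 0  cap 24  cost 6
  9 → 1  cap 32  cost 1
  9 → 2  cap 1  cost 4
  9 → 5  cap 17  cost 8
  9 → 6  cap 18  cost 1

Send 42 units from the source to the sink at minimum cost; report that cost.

Minimum cost for 42 units: 452

shortest-cost path #1: 4→5→1 push 5 @ unit cost 3 (adds 15)
shortest-cost path #2: 4→6→1 push 17 @ unit cost 9 (adds 153)
shortest-cost path #3: 4→5→3→9→1 push 8 @ unit cost 11 (adds 88)
shortest-cost path #4: 4→7→9→1 push 8 @ unit cost 16 (adds 128)
shortest-cost path #5: 4→7→8→9→1 push 4 @ unit cost 17 (adds 68)
total cost = 452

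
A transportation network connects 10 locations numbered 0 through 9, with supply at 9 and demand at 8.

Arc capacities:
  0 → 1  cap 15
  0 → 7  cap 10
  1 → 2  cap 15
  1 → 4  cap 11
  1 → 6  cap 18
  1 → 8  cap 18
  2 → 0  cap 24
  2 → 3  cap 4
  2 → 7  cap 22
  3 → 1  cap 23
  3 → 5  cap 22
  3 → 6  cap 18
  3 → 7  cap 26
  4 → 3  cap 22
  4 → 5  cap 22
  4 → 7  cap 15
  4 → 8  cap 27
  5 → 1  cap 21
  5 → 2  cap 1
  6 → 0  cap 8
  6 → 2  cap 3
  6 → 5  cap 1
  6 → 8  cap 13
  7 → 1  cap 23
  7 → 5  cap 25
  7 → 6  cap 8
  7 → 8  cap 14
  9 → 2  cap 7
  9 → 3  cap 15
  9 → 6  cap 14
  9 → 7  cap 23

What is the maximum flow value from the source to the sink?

augment #1: 9→6→8 bottleneck 13, total now 13
augment #2: 9→7→8 bottleneck 14, total now 27
augment #3: 9→3→1→8 bottleneck 15, total now 42
augment #4: 9→7→1→8 bottleneck 3, total now 45
augment #5: 9→7→1→4→8 bottleneck 6, total now 51
augment #6: 9→2→0→1→4→8 bottleneck 5, total now 56

Maximum flow value: 56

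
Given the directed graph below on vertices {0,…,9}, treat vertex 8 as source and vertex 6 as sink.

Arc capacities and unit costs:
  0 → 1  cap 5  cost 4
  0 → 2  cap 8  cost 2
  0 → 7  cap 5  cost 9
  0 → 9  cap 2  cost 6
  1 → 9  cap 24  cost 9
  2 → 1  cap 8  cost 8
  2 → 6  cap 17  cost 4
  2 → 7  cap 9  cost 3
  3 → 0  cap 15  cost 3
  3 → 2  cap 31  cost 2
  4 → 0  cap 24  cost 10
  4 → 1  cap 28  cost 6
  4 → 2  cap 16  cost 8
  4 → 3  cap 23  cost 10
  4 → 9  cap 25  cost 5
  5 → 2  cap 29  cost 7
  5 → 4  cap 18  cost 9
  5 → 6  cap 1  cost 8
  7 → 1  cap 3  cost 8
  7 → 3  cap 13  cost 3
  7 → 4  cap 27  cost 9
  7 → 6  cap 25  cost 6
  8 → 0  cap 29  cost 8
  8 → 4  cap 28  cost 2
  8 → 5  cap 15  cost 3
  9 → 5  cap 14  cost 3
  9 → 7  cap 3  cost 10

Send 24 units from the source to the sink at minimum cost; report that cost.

shortest-cost path #1: 8→5→6 push 1 @ unit cost 11 (adds 11)
shortest-cost path #2: 8→0→2→6 push 8 @ unit cost 14 (adds 112)
shortest-cost path #3: 8→4→2→6 push 9 @ unit cost 14 (adds 126)
shortest-cost path #4: 8→4→2→7→6 push 6 @ unit cost 19 (adds 114)
total cost = 363

Minimum cost for 24 units: 363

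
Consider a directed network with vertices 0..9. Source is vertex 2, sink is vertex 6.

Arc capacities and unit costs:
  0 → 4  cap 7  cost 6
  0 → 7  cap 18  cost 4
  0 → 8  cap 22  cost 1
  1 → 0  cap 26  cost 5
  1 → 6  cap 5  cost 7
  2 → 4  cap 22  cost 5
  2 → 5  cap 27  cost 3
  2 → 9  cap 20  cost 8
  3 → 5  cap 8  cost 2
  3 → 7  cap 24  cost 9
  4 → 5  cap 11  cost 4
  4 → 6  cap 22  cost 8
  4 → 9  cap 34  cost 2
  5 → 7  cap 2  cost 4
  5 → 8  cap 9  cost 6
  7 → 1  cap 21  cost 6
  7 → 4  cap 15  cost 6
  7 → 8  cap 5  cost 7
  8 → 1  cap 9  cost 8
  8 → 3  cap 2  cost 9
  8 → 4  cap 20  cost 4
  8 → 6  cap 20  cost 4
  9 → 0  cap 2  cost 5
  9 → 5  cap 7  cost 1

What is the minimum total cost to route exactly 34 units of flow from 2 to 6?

shortest-cost path #1: 2→4→6 push 22 @ unit cost 13 (adds 286)
shortest-cost path #2: 2→5→8→6 push 9 @ unit cost 13 (adds 117)
shortest-cost path #3: 2→5→7→8→6 push 2 @ unit cost 18 (adds 36)
shortest-cost path #4: 2→9→0→8→6 push 1 @ unit cost 18 (adds 18)
total cost = 457

Minimum cost for 34 units: 457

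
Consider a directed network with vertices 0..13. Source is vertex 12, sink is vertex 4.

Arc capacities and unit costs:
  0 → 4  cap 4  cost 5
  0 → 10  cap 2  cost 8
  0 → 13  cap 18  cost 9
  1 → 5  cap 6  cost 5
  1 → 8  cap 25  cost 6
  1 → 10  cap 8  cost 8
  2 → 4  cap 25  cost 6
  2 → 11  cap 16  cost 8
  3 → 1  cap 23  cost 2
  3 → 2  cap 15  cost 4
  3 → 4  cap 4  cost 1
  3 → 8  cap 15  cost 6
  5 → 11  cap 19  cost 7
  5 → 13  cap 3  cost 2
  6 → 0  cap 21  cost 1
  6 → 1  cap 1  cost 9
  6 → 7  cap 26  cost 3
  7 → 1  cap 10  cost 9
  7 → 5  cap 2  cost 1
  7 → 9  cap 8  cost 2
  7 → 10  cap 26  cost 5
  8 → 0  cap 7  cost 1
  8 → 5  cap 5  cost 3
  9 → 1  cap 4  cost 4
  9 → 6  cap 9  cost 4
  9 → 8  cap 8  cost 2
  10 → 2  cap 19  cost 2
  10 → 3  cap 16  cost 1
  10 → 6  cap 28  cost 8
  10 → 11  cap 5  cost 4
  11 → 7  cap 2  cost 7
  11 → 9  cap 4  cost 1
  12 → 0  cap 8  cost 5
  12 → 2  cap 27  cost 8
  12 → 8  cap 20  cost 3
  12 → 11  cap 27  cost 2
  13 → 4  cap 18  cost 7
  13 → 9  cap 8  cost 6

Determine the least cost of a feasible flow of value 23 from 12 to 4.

Minimum cost for 23 units: 302

shortest-cost path #1: 12→8→0→4 push 4 @ unit cost 9 (adds 36)
shortest-cost path #2: 12→2→4 push 19 @ unit cost 14 (adds 266)
total cost = 302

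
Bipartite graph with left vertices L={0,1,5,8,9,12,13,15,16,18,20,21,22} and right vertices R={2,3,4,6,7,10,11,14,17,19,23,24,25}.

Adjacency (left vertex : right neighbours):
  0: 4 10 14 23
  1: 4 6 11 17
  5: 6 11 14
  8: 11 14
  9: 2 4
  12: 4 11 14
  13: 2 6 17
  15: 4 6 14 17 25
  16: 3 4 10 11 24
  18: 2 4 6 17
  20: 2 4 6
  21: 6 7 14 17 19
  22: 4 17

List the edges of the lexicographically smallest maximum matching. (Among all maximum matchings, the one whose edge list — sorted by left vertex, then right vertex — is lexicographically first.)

|M| = 10 (so the lex-smallest maximum matching has 10 edges)
process left vertices in ascending order; for each, take the smallest-labelled available neighbour that still permits 10 edges overall, or leave it unmatched if none does
lex-smallest matching: {0-10, 1-4, 5-6, 8-11, 9-2, 12-14, 13-17, 15-25, 16-3, 21-7}

Lex-smallest maximum matching: {(0,10), (1,4), (5,6), (8,11), (9,2), (12,14), (13,17), (15,25), (16,3), (21,7)}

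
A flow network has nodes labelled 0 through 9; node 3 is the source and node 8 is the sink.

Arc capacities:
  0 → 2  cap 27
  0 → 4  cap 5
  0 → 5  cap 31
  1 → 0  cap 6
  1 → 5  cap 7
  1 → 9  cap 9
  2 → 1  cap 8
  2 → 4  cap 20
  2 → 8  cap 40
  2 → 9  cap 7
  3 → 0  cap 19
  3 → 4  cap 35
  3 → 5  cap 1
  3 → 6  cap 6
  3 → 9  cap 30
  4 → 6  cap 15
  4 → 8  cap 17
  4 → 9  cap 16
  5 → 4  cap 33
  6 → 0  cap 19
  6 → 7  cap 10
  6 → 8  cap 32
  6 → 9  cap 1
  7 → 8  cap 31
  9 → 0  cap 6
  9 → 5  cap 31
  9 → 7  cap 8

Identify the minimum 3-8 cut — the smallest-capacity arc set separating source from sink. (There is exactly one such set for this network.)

Min-cut arcs: {(3,0), (3,6), (4,6), (4,8), (9,0), (9,7)} (total capacity 71)

augment #1: 3→4→8 push 17
augment #2: 3→6→8 push 6
augment #3: 3→0→2→8 push 19
augment #4: 3→4→6→8 push 15
augment #5: 3→9→7→8 push 8
augment #6: 3→9→0→2→8 push 6
max flow = 71; residual-reachable set from 3 gives S-side
cut edges (S→T): {(3,0), (3,6), (4,6), (4,8), (9,0), (9,7)} total cap 71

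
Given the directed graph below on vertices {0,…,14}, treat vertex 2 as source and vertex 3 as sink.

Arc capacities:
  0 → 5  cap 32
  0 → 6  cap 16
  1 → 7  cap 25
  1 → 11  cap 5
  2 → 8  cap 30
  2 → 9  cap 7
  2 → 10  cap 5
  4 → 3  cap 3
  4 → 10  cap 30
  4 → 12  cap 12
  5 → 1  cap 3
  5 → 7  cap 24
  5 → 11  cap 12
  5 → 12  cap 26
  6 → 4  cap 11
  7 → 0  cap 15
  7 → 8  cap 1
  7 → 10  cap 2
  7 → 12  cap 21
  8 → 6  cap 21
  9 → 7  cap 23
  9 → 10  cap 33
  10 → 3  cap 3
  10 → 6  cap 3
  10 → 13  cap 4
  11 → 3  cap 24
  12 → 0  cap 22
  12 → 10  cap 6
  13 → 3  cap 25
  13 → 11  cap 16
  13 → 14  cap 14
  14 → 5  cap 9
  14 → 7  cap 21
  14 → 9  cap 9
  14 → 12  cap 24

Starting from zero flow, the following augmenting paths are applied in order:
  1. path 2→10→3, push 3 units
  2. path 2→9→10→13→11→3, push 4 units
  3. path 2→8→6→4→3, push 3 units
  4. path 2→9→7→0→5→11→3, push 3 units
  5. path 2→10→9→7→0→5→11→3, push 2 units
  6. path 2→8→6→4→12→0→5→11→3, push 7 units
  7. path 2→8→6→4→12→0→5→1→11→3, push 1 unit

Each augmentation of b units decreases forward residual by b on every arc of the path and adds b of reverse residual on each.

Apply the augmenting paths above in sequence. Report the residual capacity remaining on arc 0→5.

after path 1 (2→10→3, push 3): res(0,5)=32
after path 2 (2→9→10→13→11→3, push 4): res(0,5)=32
after path 3 (2→8→6→4→3, push 3): res(0,5)=32
after path 4 (2→9→7→0→5→11→3, push 3): res(0,5)=29
after path 5 (2→10→9→7→0→5→11→3, push 2): res(0,5)=27
after path 6 (2→8→6→4→12→0→5→11→3, push 7): res(0,5)=20
after path 7 (2→8→6→4→12→0→5→1→11→3, push 1): res(0,5)=19

Residual capacity of (0,5): 19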